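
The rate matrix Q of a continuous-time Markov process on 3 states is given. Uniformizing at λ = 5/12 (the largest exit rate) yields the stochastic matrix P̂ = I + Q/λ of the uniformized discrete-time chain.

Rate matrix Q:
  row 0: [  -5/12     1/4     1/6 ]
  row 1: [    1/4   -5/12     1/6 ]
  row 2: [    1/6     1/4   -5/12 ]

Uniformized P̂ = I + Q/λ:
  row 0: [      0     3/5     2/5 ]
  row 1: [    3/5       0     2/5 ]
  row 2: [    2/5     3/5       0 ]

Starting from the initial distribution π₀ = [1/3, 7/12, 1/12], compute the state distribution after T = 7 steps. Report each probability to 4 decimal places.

π = [0.3448, 0.3692, 0.2860]

t=0: π = [0.3333, 0.5833, 0.0833]
t=1: π = [0.3833, 0.2500, 0.3667]
t=2: π = [0.2967, 0.4500, 0.2533]
t=3: π = [0.3713, 0.3300, 0.2987]
t=4: π = [0.3175, 0.4020, 0.2805]
t=5: π = [0.3534, 0.3588, 0.2878]
t=6: π = [0.3304, 0.3847, 0.2849]
t=7: π = [0.3448, 0.3692, 0.2860]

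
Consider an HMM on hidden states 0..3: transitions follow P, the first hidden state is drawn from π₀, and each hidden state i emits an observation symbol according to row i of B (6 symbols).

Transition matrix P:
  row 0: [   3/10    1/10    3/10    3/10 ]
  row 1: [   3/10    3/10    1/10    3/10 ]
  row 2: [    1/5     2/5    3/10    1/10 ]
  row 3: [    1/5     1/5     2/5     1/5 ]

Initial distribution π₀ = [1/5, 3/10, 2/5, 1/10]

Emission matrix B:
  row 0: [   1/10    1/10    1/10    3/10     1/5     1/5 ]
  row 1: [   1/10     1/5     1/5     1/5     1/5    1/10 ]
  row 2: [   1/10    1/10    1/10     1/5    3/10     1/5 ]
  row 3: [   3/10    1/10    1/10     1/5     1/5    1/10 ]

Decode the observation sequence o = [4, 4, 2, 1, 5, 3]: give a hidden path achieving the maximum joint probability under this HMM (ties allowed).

path = [2, 2, 1, 1, 0, 0]

t=0: δ = [4.000e-02, 6.000e-02, 1.200e-01, 2.000e-02]  (obs o_0=4)
t=1: δ = [4.800e-03, 9.600e-03, 1.080e-02, 3.600e-03]  ψ = [2, 2, 2, 1]  (obs o_1=4)
t=2: δ = [2.880e-04, 8.640e-04, 3.240e-04, 2.880e-04]  ψ = [1, 2, 2, 1]  (obs o_2=2)
t=3: δ = [2.592e-05, 5.184e-05, 1.152e-05, 2.592e-05]  ψ = [1, 1, 3, 1]  (obs o_3=1)
t=4: δ = [3.110e-06, 1.555e-06, 2.074e-06, 1.555e-06]  ψ = [1, 1, 3, 1]  (obs o_4=5)
t=5: δ = [2.799e-07, 1.659e-07, 1.866e-07, 1.866e-07]  ψ = [0, 2, 0, 0]  (obs o_5=3)
backtrack: best end state = 0; path = [2, 2, 1, 1, 0, 0]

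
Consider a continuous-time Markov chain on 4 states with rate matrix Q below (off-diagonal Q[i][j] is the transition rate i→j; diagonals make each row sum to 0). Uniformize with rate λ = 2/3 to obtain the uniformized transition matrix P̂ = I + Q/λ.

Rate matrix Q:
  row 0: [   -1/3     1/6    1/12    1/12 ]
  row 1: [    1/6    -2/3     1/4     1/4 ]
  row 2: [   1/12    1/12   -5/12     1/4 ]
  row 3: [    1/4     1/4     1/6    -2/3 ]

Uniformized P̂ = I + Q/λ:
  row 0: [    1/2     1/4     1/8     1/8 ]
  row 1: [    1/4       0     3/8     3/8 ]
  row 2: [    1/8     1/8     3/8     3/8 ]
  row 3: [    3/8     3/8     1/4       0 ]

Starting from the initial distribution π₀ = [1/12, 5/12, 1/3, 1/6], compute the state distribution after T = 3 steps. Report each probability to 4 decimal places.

π = [0.3177, 0.1875, 0.2728, 0.2220]

t=0: π = [0.0833, 0.4167, 0.3333, 0.1667]
t=1: π = [0.2500, 0.1250, 0.3333, 0.2917]
t=2: π = [0.3073, 0.2135, 0.2760, 0.2031]
t=3: π = [0.3177, 0.1875, 0.2728, 0.2220]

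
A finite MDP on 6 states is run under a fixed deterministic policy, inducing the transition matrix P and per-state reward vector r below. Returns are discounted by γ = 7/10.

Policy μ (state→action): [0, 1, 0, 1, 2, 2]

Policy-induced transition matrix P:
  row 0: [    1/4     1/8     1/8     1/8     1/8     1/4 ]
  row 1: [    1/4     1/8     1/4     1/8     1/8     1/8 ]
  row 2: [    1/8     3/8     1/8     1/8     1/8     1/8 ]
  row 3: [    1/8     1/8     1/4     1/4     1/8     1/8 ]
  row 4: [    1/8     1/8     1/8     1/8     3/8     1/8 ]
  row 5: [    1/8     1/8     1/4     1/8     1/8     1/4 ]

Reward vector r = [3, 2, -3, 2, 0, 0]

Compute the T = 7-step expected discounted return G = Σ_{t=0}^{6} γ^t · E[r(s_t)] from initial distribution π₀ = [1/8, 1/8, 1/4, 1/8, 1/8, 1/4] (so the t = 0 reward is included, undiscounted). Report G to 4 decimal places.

t=0: π = [0.1250, 0.1250, 0.2500, 0.1250, 0.1250, 0.2500], E[r] = 0.1250, γ^t·E[r] = 0.125000, running G = 0.125000
t=1: π = [0.1563, 0.1875, 0.1875, 0.1406, 0.1563, 0.1719], E[r] = 0.5625, γ^t·E[r] = 0.393750, running G = 0.518750
t=2: π = [0.1680, 0.1719, 0.1875, 0.1426, 0.1641, 0.1660], E[r] = 0.5703, γ^t·E[r] = 0.279453, running G = 0.798203
t=3: π = [0.1675, 0.1719, 0.1851, 0.1428, 0.1660, 0.1667], E[r] = 0.5767, γ^t·E[r] = 0.197794, running G = 0.995998
t=4: π = [0.1674, 0.1713, 0.1852, 0.1429, 0.1665, 0.1668], E[r] = 0.5750, γ^t·E[r] = 0.138046, running G = 1.134043
t=5: π = [0.1673, 0.1713, 0.1851, 0.1429, 0.1666, 0.1668], E[r] = 0.5750, γ^t·E[r] = 0.096636, running G = 1.230679
t=6: π = [0.1673, 0.1713, 0.1851, 0.1429, 0.1667, 0.1668], E[r] = 0.5749, γ^t·E[r] = 0.067637, running G = 1.298317

G = 1.2983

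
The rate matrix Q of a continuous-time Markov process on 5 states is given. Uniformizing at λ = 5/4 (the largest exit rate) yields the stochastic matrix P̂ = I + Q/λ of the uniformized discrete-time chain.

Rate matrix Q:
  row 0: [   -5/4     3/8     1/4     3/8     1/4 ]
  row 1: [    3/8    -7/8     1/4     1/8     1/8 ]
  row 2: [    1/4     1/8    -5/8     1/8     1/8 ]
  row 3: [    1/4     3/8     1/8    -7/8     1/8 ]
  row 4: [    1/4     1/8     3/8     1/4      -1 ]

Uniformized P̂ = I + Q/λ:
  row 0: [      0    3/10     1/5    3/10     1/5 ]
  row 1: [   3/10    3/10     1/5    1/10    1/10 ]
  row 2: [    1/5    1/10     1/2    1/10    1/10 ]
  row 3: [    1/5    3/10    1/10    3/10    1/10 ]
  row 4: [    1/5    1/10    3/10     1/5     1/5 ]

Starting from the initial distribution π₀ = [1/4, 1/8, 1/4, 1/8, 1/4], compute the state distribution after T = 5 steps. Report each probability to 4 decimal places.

t=0: π = [0.2500, 0.1250, 0.2500, 0.1250, 0.2500]
t=1: π = [0.1625, 0.2000, 0.2875, 0.2000, 0.1500]
t=2: π = [0.1875, 0.2125, 0.2813, 0.1875, 0.1313]
t=3: π = [0.1838, 0.2175, 0.2788, 0.1881, 0.1319]
t=4: π = [0.1850, 0.2179, 0.2780, 0.1876, 0.1316]
t=5: π = [0.1848, 0.2181, 0.2778, 0.1877, 0.1317]

π = [0.1848, 0.2181, 0.2778, 0.1877, 0.1317]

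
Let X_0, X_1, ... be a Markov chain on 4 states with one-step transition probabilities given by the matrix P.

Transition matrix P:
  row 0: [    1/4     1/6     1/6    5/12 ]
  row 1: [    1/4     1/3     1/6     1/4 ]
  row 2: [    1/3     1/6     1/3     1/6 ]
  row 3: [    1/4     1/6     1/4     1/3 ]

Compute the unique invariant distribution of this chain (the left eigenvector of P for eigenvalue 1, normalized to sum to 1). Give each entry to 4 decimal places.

Balance equations π_j = Σ_i π_i·P[i][j]:
  π_0 = 1/4·π_0 + 1/4·π_1 + 1/3·π_2 + 1/4·π_3
  π_1 = 1/6·π_0 + 1/3·π_1 + 1/6·π_2 + 1/6·π_3
  π_2 = 1/6·π_0 + 1/6·π_1 + 1/3·π_2 + 1/4·π_3
  normalize: π_0 + π_1 + π_2 + π_3 = 1
Solving the linear system gives exactly π = [179/665, 1/5, 153/665, 40/133].

π = [0.2692, 0.2000, 0.2301, 0.3008]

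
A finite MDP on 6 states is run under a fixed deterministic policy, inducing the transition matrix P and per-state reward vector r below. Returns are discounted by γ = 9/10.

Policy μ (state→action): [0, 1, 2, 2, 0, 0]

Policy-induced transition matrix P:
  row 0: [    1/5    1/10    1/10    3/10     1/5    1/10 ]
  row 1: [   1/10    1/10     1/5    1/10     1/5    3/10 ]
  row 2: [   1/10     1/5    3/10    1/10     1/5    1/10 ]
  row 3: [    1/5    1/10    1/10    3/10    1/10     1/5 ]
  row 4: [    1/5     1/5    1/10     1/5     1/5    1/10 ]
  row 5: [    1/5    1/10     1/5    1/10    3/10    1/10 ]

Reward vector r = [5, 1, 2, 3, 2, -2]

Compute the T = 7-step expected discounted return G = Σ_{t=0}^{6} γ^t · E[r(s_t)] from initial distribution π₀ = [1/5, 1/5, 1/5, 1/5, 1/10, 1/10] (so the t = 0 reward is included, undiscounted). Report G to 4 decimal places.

t=0: π = [0.2000, 0.2000, 0.2000, 0.2000, 0.1000, 0.1000], E[r] = 2.2000, γ^t·E[r] = 2.200000, running G = 2.200000
t=1: π = [0.1600, 0.1300, 0.1700, 0.1900, 0.1900, 0.1600], E[r] = 1.9000, γ^t·E[r] = 1.710000, running G = 3.910000
t=2: π = [0.1700, 0.1360, 0.1630, 0.1890, 0.1970, 0.1450], E[r] = 1.9830, γ^t·E[r] = 1.606230, running G = 5.516230
t=3: π = [0.1701, 0.1360, 0.1607, 0.1915, 0.1956, 0.1461], E[r] = 1.9814, γ^t·E[r] = 1.444441, running G = 6.960671
t=4: π = [0.1703, 0.1356, 0.1604, 0.1919, 0.1955, 0.1464], E[r] = 1.9818, γ^t·E[r] = 1.300285, running G = 8.260956
t=5: π = [0.1704, 0.1356, 0.1603, 0.1920, 0.1954, 0.1463], E[r] = 1.9824, γ^t·E[r] = 1.170562, running G = 9.431518
t=6: π = [0.1704, 0.1356, 0.1602, 0.1920, 0.1954, 0.1463], E[r] = 1.9824, γ^t·E[r] = 1.053548, running G = 10.485066

G = 10.4851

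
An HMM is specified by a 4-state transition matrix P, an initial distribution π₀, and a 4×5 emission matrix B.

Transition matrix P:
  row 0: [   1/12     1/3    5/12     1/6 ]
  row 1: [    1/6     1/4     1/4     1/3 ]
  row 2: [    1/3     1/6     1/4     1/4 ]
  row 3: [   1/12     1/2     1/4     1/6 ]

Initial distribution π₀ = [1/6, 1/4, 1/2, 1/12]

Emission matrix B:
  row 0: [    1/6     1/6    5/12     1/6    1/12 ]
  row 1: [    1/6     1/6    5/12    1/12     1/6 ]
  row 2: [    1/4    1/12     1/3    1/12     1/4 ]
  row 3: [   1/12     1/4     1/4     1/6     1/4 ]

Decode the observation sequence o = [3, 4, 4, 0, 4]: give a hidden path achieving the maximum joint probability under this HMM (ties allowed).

path = [0, 2, 3, 1, 3]

t=0: δ = [2.778e-02, 2.083e-02, 4.167e-02, 1.389e-02]  (obs o_0=3)
t=1: δ = [1.157e-03, 1.543e-03, 2.894e-03, 2.604e-03]  ψ = [2, 0, 0, 2]  (obs o_1=4)
t=2: δ = [8.038e-05, 2.170e-04, 1.808e-04, 1.808e-04]  ψ = [2, 3, 2, 2]  (obs o_2=4)
t=3: δ = [1.005e-05, 1.507e-05, 1.356e-05, 6.028e-06]  ψ = [2, 3, 1, 1]  (obs o_3=0)
t=4: δ = [3.768e-07, 6.279e-07, 1.047e-06, 1.256e-06]  ψ = [2, 1, 0, 1]  (obs o_4=4)
backtrack: best end state = 3; path = [0, 2, 3, 1, 3]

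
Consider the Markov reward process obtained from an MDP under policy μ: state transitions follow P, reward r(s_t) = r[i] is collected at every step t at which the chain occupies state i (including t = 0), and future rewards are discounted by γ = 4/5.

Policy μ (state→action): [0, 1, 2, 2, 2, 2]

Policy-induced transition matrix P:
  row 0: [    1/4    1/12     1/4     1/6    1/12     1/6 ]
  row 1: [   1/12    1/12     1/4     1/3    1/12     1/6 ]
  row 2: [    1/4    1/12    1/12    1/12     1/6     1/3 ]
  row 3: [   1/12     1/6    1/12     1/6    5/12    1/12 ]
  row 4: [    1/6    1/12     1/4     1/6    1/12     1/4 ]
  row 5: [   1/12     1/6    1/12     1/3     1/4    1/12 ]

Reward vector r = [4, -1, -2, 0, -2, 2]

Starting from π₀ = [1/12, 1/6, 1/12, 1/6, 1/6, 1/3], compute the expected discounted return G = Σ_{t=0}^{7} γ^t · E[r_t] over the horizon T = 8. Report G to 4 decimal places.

G = 0.6137

t=0: π = [0.0833, 0.1667, 0.0833, 0.1667, 0.1667, 0.3333], E[r] = 0.3333, γ^t·E[r] = 0.333333, running G = 0.333333
t=1: π = [0.1250, 0.1250, 0.1528, 0.2431, 0.2014, 0.1528], E[r] = -0.0278, γ^t·E[r] = -0.022222, running G = 0.311111
t=2: π = [0.1464, 0.1163, 0.1586, 0.2002, 0.2025, 0.1759], E[r] = 0.0990, γ^t·E[r] = 0.063333, running G = 0.374444
t=3: π = [0.1510, 0.1147, 0.1609, 0.2022, 0.1926, 0.1786], E[r] = 0.1398, γ^t·E[r] = 0.071556, running G = 0.446000
t=4: π = [0.1514, 0.1151, 0.1597, 0.2021, 0.1939, 0.1778], E[r] = 0.1388, γ^t·E[r] = 0.056843, running G = 0.502843
t=5: π = [0.1513, 0.1150, 0.1601, 0.2022, 0.1937, 0.1778], E[r] = 0.1385, γ^t·E[r] = 0.045385, running G = 0.548228
t=6: π = [0.1514, 0.1150, 0.1600, 0.2021, 0.1937, 0.1778], E[r] = 0.1387, γ^t·E[r] = 0.036371, running G = 0.584599
t=7: π = [0.1514, 0.1150, 0.1600, 0.2021, 0.1937, 0.1778], E[r] = 0.1387, γ^t·E[r] = 0.029094, running G = 0.613693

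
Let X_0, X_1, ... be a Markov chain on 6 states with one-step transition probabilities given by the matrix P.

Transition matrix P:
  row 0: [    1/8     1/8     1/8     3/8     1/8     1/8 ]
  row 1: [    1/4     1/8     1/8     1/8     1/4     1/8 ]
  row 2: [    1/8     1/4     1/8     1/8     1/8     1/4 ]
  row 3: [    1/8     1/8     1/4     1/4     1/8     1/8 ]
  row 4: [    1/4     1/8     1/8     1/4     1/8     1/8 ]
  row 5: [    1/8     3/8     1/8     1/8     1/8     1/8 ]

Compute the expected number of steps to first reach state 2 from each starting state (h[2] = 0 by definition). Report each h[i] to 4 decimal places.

First-step conditioning: h[2] = 0; for i ≠ 2, h[i] = 1 + Σ_k P[i][k]·h[k].
  h[0] = 1 + 1/8·h[0] + 1/8·h[1] + 3/8·h[3] + 1/8·h[4] + 1/8·h[5]
  h[1] = 1 + 1/4·h[0] + 1/8·h[1] + 1/8·h[3] + 1/4·h[4] + 1/8·h[5]
  h[3] = 1 + 1/8·h[0] + 1/8·h[1] + 1/4·h[3] + 1/8·h[4] + 1/8·h[5]
  h[4] = 1 + 1/4·h[0] + 1/8·h[1] + 1/4·h[3] + 1/8·h[4] + 1/8·h[5]
  h[5] = 1 + 1/8·h[0] + 3/8·h[1] + 1/8·h[3] + 1/8·h[4] + 1/8·h[5]
Solving the 5×5 linear system over states ≠ 2 gives exactly h = [18432/2891, 18976/2891, 0, 16384/2891, 18688/2891, 19080/2891] (h[2] = 0 is the target).

h = [6.3756, 6.5638, 0.0000, 5.6672, 6.4642, 6.5998]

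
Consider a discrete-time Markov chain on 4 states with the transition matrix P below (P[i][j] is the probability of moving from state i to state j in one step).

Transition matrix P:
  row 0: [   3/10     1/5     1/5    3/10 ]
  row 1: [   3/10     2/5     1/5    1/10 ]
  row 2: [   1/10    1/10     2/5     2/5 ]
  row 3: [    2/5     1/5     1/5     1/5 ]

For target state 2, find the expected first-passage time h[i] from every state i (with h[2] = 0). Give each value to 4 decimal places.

First-step conditioning: h[2] = 0; for i ≠ 2, h[i] = 1 + Σ_k P[i][k]·h[k].
  h[0] = 1 + 3/10·h[0] + 1/5·h[1] + 3/10·h[3]
  h[1] = 1 + 3/10·h[0] + 2/5·h[1] + 1/10·h[3]
  h[3] = 1 + 2/5·h[0] + 1/5·h[1] + 1/5·h[3]
Solving the 3×3 linear system over states ≠ 2 gives exactly h = [5, 5, 0, 5] (h[2] = 0 is the target).

h = [5.0000, 5.0000, 0.0000, 5.0000]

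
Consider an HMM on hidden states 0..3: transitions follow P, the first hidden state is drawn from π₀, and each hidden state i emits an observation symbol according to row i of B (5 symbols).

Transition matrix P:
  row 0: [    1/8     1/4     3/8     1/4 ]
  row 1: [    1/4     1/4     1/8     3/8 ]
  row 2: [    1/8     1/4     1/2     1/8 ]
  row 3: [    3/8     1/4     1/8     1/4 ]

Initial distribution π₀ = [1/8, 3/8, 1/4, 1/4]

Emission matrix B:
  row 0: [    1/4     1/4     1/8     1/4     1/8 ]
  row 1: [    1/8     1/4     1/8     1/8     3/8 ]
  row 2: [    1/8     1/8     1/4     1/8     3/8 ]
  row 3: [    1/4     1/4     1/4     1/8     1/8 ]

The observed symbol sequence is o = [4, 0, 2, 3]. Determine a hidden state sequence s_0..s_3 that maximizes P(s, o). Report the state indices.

path = [1, 3, 3, 0]

t=0: δ = [1.562e-02, 1.406e-01, 9.375e-02, 3.125e-02]  (obs o_0=4)
t=1: δ = [8.789e-03, 4.395e-03, 5.859e-03, 1.318e-02]  ψ = [1, 1, 2, 1]  (obs o_1=0)
t=2: δ = [6.180e-04, 4.120e-04, 8.240e-04, 8.240e-04]  ψ = [3, 3, 0, 3]  (obs o_2=2)
t=3: δ = [7.725e-05, 2.575e-05, 5.150e-05, 2.575e-05]  ψ = [3, 2, 2, 3]  (obs o_3=3)
backtrack: best end state = 0; path = [1, 3, 3, 0]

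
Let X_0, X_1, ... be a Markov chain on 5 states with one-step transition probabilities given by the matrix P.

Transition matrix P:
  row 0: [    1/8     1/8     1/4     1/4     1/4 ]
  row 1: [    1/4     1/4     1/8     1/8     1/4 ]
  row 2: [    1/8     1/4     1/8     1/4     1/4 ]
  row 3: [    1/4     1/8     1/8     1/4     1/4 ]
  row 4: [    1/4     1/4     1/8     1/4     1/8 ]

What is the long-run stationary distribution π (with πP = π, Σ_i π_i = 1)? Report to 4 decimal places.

π = [0.2055, 0.1961, 0.1507, 0.2255, 0.2222]

Balance equations π_j = Σ_i π_i·P[i][j]:
  π_0 = 1/8·π_0 + 1/4·π_1 + 1/8·π_2 + 1/4·π_3 + 1/4·π_4
  π_1 = 1/8·π_0 + 1/4·π_1 + 1/4·π_2 + 1/8·π_3 + 1/4·π_4
  π_2 = 1/4·π_0 + 1/8·π_1 + 1/8·π_2 + 1/8·π_3 + 1/8·π_4
  π_3 = 1/4·π_0 + 1/8·π_1 + 1/4·π_2 + 1/4·π_3 + 1/4·π_4
  normalize: π_0 + π_1 + π_2 + π_3 + π_4 = 1
Solving the linear system gives exactly π = [15/73, 902/4599, 11/73, 1037/4599, 2/9].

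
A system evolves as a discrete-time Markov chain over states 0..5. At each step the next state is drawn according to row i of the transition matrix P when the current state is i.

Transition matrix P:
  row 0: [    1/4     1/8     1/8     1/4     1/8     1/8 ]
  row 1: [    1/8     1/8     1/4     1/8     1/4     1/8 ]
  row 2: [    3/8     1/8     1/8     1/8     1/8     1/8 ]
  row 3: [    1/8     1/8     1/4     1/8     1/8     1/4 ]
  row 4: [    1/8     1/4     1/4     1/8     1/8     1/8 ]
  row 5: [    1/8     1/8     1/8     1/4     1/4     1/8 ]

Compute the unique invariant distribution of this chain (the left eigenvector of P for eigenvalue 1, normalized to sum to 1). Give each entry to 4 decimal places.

π = [0.1955, 0.1452, 0.1843, 0.1677, 0.1614, 0.1460]

Balance equations π_j = Σ_i π_i·P[i][j]:
  π_0 = 1/4·π_0 + 1/8·π_1 + 3/8·π_2 + 1/8·π_3 + 1/8·π_4 + 1/8·π_5
  π_1 = 1/8·π_0 + 1/8·π_1 + 1/8·π_2 + 1/8·π_3 + 1/4·π_4 + 1/8·π_5
  π_2 = 1/8·π_0 + 1/4·π_1 + 1/8·π_2 + 1/4·π_3 + 1/4·π_4 + 1/8·π_5
  π_3 = 1/4·π_0 + 1/8·π_1 + 1/8·π_2 + 1/8·π_3 + 1/8·π_4 + 1/4·π_5
  π_4 = 1/8·π_0 + 1/4·π_1 + 1/8·π_2 + 1/8·π_3 + 1/8·π_4 + 1/4·π_5
  normalize: π_0 + π_1 + π_2 + π_3 + π_4 + π_5 = 1
Solving the linear system gives exactly π = [801/4097, 5353/36873, 755/4097, 687/4097, 5951/36873, 598/4097].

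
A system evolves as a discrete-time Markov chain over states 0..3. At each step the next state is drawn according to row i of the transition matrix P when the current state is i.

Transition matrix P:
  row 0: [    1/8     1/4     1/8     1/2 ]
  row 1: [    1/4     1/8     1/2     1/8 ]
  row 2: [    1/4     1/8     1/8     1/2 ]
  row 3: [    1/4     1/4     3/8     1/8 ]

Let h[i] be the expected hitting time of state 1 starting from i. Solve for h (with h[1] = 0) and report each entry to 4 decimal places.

h = [4.4841, 0.0000, 5.0446, 4.5860]

First-step conditioning: h[1] = 0; for i ≠ 1, h[i] = 1 + Σ_k P[i][k]·h[k].
  h[0] = 1 + 1/8·h[0] + 1/8·h[2] + 1/2·h[3]
  h[2] = 1 + 1/4·h[0] + 1/8·h[2] + 1/2·h[3]
  h[3] = 1 + 1/4·h[0] + 3/8·h[2] + 1/8·h[3]
Solving the 3×3 linear system over states ≠ 1 gives exactly h = [704/157, 0, 792/157, 720/157] (h[1] = 0 is the target).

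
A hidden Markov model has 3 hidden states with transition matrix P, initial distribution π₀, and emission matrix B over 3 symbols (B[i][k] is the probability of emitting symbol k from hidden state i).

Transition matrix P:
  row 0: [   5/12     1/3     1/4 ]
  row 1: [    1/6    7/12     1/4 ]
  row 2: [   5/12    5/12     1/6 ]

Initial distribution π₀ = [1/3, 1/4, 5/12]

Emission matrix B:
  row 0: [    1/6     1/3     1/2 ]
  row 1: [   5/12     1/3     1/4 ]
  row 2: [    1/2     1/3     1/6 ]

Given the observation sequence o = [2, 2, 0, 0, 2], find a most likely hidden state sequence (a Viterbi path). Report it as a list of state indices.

path = [0, 0, 1, 1, 1]

t=0: δ = [1.667e-01, 6.250e-02, 6.944e-02]  (obs o_0=2)
t=1: δ = [3.472e-02, 1.389e-02, 6.944e-03]  ψ = [0, 0, 0]  (obs o_1=2)
t=2: δ = [2.411e-03, 4.823e-03, 4.340e-03]  ψ = [0, 0, 0]  (obs o_2=0)
t=3: δ = [3.014e-04, 1.172e-03, 6.028e-04]  ψ = [2, 1, 1]  (obs o_3=0)
t=4: δ = [1.256e-04, 1.709e-04, 4.884e-05]  ψ = [2, 1, 1]  (obs o_4=2)
backtrack: best end state = 1; path = [0, 0, 1, 1, 1]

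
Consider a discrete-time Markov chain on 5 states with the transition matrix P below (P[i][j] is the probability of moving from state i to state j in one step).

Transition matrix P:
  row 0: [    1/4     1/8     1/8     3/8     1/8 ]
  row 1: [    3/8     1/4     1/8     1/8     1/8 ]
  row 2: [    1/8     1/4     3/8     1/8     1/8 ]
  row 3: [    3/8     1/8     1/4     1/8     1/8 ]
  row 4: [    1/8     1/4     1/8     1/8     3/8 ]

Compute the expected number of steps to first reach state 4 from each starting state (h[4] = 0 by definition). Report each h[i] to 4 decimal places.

h = [8.0000, 8.0000, 8.0000, 8.0000, 0.0000]

First-step conditioning: h[4] = 0; for i ≠ 4, h[i] = 1 + Σ_k P[i][k]·h[k].
  h[0] = 1 + 1/4·h[0] + 1/8·h[1] + 1/8·h[2] + 3/8·h[3]
  h[1] = 1 + 3/8·h[0] + 1/4·h[1] + 1/8·h[2] + 1/8·h[3]
  h[2] = 1 + 1/8·h[0] + 1/4·h[1] + 3/8·h[2] + 1/8·h[3]
  h[3] = 1 + 3/8·h[0] + 1/8·h[1] + 1/4·h[2] + 1/8·h[3]
Solving the 4×4 linear system over states ≠ 4 gives exactly h = [8, 8, 8, 8, 0] (h[4] = 0 is the target).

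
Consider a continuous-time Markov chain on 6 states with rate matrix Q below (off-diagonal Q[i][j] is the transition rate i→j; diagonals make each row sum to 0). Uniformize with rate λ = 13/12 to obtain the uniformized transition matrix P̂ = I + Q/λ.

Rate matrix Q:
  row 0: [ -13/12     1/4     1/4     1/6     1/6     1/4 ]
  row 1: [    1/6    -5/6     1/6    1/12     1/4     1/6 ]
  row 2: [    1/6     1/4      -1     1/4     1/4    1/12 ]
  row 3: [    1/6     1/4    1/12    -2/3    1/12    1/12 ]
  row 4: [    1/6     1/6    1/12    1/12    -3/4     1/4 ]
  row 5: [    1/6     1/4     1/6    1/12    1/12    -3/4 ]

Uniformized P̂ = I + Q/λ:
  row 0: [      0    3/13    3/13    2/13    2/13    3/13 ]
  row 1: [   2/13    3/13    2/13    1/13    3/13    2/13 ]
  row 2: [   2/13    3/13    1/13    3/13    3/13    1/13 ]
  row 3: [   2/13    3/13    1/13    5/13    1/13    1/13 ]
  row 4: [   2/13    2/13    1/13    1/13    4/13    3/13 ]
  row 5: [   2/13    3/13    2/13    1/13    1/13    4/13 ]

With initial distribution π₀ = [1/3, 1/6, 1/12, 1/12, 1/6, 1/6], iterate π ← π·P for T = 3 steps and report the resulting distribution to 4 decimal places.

π = [0.1326, 0.2167, 0.1290, 0.1535, 0.1825, 0.1856]

t=0: π = [0.3333, 0.1667, 0.0833, 0.0833, 0.1667, 0.1667]
t=1: π = [0.1026, 0.2179, 0.1538, 0.1410, 0.1795, 0.2051]
t=2: π = [0.1381, 0.2170, 0.1252, 0.1519, 0.1834, 0.1844]
t=3: π = [0.1326, 0.2167, 0.1290, 0.1535, 0.1825, 0.1856]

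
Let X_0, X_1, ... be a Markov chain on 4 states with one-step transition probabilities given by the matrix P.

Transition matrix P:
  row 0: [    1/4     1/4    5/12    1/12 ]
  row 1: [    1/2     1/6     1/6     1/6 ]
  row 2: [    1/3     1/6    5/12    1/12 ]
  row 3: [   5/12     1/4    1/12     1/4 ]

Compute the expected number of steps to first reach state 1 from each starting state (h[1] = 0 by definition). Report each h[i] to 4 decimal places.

h = [4.5860, 0.0000, 4.9682, 4.4331]

First-step conditioning: h[1] = 0; for i ≠ 1, h[i] = 1 + Σ_k P[i][k]·h[k].
  h[0] = 1 + 1/4·h[0] + 5/12·h[2] + 1/12·h[3]
  h[2] = 1 + 1/3·h[0] + 5/12·h[2] + 1/12·h[3]
  h[3] = 1 + 5/12·h[0] + 1/12·h[2] + 1/4·h[3]
Solving the 3×3 linear system over states ≠ 1 gives exactly h = [720/157, 0, 780/157, 696/157] (h[1] = 0 is the target).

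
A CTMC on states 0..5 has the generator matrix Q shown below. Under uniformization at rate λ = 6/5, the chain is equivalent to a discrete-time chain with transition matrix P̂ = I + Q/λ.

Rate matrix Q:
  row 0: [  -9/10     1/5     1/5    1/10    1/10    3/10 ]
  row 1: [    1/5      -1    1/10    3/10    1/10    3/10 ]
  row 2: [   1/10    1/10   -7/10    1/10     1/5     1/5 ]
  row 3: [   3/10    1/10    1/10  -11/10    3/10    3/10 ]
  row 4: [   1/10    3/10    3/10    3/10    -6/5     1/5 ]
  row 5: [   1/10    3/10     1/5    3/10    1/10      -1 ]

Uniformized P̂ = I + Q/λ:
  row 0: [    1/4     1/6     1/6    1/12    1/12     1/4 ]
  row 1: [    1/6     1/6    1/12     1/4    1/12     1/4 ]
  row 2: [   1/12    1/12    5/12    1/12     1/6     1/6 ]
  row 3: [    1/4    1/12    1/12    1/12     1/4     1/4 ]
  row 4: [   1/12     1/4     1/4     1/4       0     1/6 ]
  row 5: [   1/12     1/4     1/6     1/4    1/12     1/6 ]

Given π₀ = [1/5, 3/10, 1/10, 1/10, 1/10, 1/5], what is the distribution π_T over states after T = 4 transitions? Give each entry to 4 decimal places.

t=0: π = [0.2000, 0.3000, 0.1000, 0.1000, 0.1000, 0.2000]
t=1: π = [0.1583, 0.1750, 0.1667, 0.1833, 0.1000, 0.2167]
t=2: π = [0.1549, 0.1639, 0.1868, 0.1653, 0.1194, 0.2097]
t=3: π = [0.1503, 0.1648, 0.1959, 0.1655, 0.1165, 0.2070]
t=4: π = [0.1497, 0.1635, 0.1978, 0.1647, 0.1175, 0.2067]

π = [0.1497, 0.1635, 0.1978, 0.1647, 0.1175, 0.2067]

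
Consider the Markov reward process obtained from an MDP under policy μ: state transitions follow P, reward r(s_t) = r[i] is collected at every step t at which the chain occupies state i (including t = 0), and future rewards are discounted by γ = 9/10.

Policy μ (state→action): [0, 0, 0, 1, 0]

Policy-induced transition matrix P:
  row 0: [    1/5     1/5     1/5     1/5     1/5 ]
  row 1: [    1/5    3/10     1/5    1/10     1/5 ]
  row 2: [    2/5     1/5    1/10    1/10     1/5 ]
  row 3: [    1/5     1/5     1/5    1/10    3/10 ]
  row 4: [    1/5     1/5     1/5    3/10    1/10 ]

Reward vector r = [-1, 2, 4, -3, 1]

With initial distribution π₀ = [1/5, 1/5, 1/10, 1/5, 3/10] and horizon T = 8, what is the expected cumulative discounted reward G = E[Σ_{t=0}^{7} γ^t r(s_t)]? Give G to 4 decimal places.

t=0: π = [0.2000, 0.2000, 0.1000, 0.2000, 0.3000], E[r] = 0.3000, γ^t·E[r] = 0.300000, running G = 0.300000
t=1: π = [0.2200, 0.2200, 0.1900, 0.1800, 0.1900], E[r] = 0.6300, γ^t·E[r] = 0.567000, running G = 0.867000
t=2: π = [0.2380, 0.2220, 0.1810, 0.1600, 0.1990], E[r] = 0.6490, γ^t·E[r] = 0.525690, running G = 1.392690
t=3: π = [0.2362, 0.2222, 0.1819, 0.1636, 0.1961], E[r] = 0.6411, γ^t·E[r] = 0.467362, running G = 1.860052
t=4: π = [0.2364, 0.2222, 0.1818, 0.1628, 0.1968], E[r] = 0.6435, γ^t·E[r] = 0.422220, running G = 2.282272
t=5: π = [0.2364, 0.2222, 0.1818, 0.1630, 0.1966], E[r] = 0.6430, γ^t·E[r] = 0.379687, running G = 2.661959
t=6: π = [0.2364, 0.2222, 0.1818, 0.1630, 0.1966], E[r] = 0.6431, γ^t·E[r] = 0.341779, running G = 3.003737
t=7: π = [0.2364, 0.2222, 0.1818, 0.1630, 0.1966], E[r] = 0.6431, γ^t·E[r] = 0.307590, running G = 3.311327

G = 3.3113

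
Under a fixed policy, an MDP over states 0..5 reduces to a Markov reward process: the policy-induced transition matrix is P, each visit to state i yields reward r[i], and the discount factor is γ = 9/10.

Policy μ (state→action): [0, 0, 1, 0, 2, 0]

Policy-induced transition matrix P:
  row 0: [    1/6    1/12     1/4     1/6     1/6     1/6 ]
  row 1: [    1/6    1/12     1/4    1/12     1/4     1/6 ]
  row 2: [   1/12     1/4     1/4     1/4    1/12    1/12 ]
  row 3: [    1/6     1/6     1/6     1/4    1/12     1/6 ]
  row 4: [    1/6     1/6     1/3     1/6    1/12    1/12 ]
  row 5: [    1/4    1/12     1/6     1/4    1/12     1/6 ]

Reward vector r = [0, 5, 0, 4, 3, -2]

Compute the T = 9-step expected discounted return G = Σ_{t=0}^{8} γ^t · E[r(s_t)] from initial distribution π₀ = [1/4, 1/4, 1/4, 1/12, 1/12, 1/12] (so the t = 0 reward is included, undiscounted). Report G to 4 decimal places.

t=0: π = [0.2500, 0.2500, 0.2500, 0.0833, 0.0833, 0.0833], E[r] = 1.6667, γ^t·E[r] = 1.666667, running G = 1.666667
t=1: π = [0.1528, 0.1389, 0.2431, 0.1806, 0.1458, 0.1389], E[r] = 1.5764, γ^t·E[r] = 1.418750, running G = 3.085417
t=2: π = [0.1580, 0.1510, 0.2355, 0.2020, 0.1192, 0.1343], E[r] = 1.6522, γ^t·E[r] = 1.338281, running G = 4.423698
t=3: π = [0.1582, 0.1494, 0.2319, 0.2017, 0.1217, 0.1371], E[r] = 1.6445, γ^t·E[r] = 1.198828, running G = 5.622526
t=4: π = [0.1588, 0.1489, 0.2319, 0.2018, 0.1214, 0.1372], E[r] = 1.6416, γ^t·E[r] = 1.077081, running G = 6.699607
t=5: π = [0.1588, 0.1489, 0.2319, 0.2018, 0.1214, 0.1372], E[r] = 1.6416, γ^t·E[r] = 0.969356, running G = 7.668963
t=6: π = [0.1588, 0.1489, 0.2319, 0.2018, 0.1214, 0.1372], E[r] = 1.6416, γ^t·E[r] = 0.872410, running G = 8.541373
t=7: π = [0.1588, 0.1489, 0.2319, 0.2018, 0.1214, 0.1372], E[r] = 1.6416, γ^t·E[r] = 0.785166, running G = 9.326539
t=8: π = [0.1588, 0.1489, 0.2319, 0.2018, 0.1214, 0.1372], E[r] = 1.6416, γ^t·E[r] = 0.706649, running G = 10.033189

G = 10.0332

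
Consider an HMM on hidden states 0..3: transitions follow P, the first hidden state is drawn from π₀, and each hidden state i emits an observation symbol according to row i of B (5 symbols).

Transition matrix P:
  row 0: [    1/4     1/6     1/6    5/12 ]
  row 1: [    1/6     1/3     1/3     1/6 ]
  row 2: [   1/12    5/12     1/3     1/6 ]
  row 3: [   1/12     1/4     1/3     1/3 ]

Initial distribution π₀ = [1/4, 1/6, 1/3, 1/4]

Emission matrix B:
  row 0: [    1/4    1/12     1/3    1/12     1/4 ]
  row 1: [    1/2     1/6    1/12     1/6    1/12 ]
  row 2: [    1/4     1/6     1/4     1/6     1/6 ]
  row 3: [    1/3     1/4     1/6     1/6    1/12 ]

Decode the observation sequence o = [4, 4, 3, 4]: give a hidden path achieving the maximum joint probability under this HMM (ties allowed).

t=0: δ = [6.250e-02, 1.389e-02, 5.556e-02, 2.083e-02]  (obs o_0=4)
t=1: δ = [3.906e-03, 1.929e-03, 3.086e-03, 2.170e-03]  ψ = [0, 2, 2, 0]  (obs o_1=4)
t=2: δ = [8.138e-05, 2.143e-04, 1.715e-04, 2.713e-04]  ψ = [0, 2, 2, 0]  (obs o_2=3)
t=3: δ = [8.931e-06, 5.954e-06, 1.507e-05, 7.535e-06]  ψ = [1, 1, 3, 3]  (obs o_3=4)
backtrack: best end state = 2; path = [0, 0, 3, 2]

path = [0, 0, 3, 2]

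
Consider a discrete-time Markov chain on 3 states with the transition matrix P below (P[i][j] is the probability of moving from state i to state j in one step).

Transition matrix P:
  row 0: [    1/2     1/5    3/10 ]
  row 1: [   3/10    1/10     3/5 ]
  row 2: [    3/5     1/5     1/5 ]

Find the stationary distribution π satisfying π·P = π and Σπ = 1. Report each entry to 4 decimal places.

Balance equations π_j = Σ_i π_i·P[i][j]:
  π_0 = 1/2·π_0 + 3/10·π_1 + 3/5·π_2
  π_1 = 1/5·π_0 + 1/10·π_1 + 1/5·π_2
  normalize: π_0 + π_1 + π_2 = 1
Solving the linear system gives exactly π = [60/121, 2/11, 39/121].

π = [0.4959, 0.1818, 0.3223]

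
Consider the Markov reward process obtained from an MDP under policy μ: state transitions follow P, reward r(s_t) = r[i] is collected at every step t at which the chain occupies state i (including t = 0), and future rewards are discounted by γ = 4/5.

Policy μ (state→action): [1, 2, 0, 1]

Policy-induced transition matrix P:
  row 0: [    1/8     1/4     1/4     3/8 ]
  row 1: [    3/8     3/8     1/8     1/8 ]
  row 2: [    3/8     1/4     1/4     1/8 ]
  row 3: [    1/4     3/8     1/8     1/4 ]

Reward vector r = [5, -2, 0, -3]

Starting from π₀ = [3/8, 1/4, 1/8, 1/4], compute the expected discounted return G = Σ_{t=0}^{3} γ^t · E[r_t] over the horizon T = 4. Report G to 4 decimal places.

t=0: π = [0.3750, 0.2500, 0.1250, 0.2500], E[r] = 0.6250, γ^t·E[r] = 0.625000, running G = 0.625000
t=1: π = [0.2500, 0.3125, 0.1875, 0.2500], E[r] = -0.1250, γ^t·E[r] = -0.100000, running G = 0.525000
t=2: π = [0.2813, 0.3203, 0.1797, 0.2188], E[r] = 0.1094, γ^t·E[r] = 0.070000, running G = 0.595000
t=3: π = [0.2773, 0.3174, 0.1826, 0.2227], E[r] = 0.0840, γ^t·E[r] = 0.043000, running G = 0.638000

G = 0.6380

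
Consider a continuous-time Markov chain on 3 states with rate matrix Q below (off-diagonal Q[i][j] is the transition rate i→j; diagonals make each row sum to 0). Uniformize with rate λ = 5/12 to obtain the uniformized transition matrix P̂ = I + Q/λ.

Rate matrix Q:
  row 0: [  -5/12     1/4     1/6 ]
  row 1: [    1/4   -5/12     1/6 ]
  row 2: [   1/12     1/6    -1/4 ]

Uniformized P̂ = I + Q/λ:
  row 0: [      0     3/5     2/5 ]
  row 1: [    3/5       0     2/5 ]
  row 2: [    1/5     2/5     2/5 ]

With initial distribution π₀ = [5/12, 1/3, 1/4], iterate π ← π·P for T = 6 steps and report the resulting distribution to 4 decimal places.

t=0: π = [0.4167, 0.3333, 0.2500]
t=1: π = [0.2500, 0.3500, 0.4000]
t=2: π = [0.2900, 0.3100, 0.4000]
t=3: π = [0.2660, 0.3340, 0.4000]
t=4: π = [0.2804, 0.3196, 0.4000]
t=5: π = [0.2718, 0.3282, 0.4000]
t=6: π = [0.2769, 0.3231, 0.4000]

π = [0.2769, 0.3231, 0.4000]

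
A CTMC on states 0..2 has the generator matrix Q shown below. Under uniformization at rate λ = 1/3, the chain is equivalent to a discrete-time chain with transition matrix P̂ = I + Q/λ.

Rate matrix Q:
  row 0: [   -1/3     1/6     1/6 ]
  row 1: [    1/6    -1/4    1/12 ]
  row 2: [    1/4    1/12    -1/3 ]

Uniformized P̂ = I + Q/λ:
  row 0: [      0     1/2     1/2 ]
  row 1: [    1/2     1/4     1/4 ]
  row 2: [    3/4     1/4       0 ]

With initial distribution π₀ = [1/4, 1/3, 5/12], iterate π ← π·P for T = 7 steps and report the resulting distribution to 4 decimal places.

t=0: π = [0.2500, 0.3333, 0.4167]
t=1: π = [0.4792, 0.3125, 0.2083]
t=2: π = [0.3125, 0.3698, 0.3177]
t=3: π = [0.4232, 0.3281, 0.2487]
t=4: π = [0.3506, 0.3558, 0.2936]
t=5: π = [0.3981, 0.3376, 0.2642]
t=6: π = [0.3670, 0.3495, 0.2835]
t=7: π = [0.3874, 0.3418, 0.2709]

π = [0.3874, 0.3418, 0.2709]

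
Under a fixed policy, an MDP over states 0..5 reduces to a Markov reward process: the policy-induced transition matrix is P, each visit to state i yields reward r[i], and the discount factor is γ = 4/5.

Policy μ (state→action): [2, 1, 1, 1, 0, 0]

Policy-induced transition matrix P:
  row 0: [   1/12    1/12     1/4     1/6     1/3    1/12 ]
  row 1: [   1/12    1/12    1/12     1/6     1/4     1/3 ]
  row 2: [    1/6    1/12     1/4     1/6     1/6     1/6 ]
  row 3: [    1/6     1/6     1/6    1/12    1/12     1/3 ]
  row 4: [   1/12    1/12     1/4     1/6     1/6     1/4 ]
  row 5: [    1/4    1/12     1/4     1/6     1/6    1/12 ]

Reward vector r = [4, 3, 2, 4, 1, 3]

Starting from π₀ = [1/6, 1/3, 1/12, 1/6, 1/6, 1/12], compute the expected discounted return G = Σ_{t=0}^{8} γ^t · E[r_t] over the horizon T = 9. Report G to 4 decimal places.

t=0: π = [0.1667, 0.3333, 0.0833, 0.1667, 0.1667, 0.0833], E[r] = 2.9167, γ^t·E[r] = 2.916667, running G = 2.916667
t=1: π = [0.1181, 0.0972, 0.1806, 0.1528, 0.2083, 0.2431], E[r] = 2.6736, γ^t·E[r] = 2.138889, running G = 5.055556
t=2: π = [0.1516, 0.0961, 0.2211, 0.1539, 0.1817, 0.1956], E[r] = 2.7211, γ^t·E[r] = 1.741481, running G = 6.797037
t=3: π = [0.1472, 0.0962, 0.2212, 0.1538, 0.1871, 0.1945], E[r] = 2.7056, γ^t·E[r] = 1.385284, running G = 8.182321
t=4: π = [0.1470, 0.0962, 0.2212, 0.1538, 0.1864, 0.1954], E[r] = 2.7069, γ^t·E[r] = 1.108754, running G = 9.291075
t=5: π = [0.1472, 0.0962, 0.2212, 0.1538, 0.1864, 0.1953], E[r] = 2.7071, γ^t·E[r] = 0.887072, running G = 10.178147
t=6: π = [0.1471, 0.0962, 0.2212, 0.1538, 0.1864, 0.1953], E[r] = 2.7071, γ^t·E[r] = 0.709639, running G = 10.887787
t=7: π = [0.1471, 0.0962, 0.2212, 0.1538, 0.1864, 0.1953], E[r] = 2.7071, γ^t·E[r] = 0.567713, running G = 11.455500
t=8: π = [0.1471, 0.0962, 0.2212, 0.1538, 0.1864, 0.1953], E[r] = 2.7071, γ^t·E[r] = 0.454170, running G = 11.909670

G = 11.9097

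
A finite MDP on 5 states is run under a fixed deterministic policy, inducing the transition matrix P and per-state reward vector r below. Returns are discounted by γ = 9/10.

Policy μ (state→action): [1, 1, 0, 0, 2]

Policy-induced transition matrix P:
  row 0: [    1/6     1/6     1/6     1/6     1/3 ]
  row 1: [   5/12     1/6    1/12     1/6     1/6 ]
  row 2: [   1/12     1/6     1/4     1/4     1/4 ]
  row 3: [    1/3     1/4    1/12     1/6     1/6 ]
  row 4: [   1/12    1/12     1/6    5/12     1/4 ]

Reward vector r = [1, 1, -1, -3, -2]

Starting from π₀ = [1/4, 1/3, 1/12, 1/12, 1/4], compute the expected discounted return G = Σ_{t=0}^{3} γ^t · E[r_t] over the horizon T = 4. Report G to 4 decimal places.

t=0: π = [0.2500, 0.3333, 0.0833, 0.0833, 0.2500], E[r] = -0.2500, γ^t·E[r] = -0.250000, running G = -0.250000
t=1: π = [0.2361, 0.1528, 0.1389, 0.2361, 0.2361], E[r] = -0.9306, γ^t·E[r] = -0.837500, running G = -1.087500
t=2: π = [0.2130, 0.1667, 0.1458, 0.2373, 0.2373], E[r] = -0.9525, γ^t·E[r] = -0.771563, running G = -1.859063
t=3: π = [0.2160, 0.1667, 0.1452, 0.2381, 0.2341], E[r] = -0.9451, γ^t·E[r] = -0.688992, running G = -2.548055

G = -2.5481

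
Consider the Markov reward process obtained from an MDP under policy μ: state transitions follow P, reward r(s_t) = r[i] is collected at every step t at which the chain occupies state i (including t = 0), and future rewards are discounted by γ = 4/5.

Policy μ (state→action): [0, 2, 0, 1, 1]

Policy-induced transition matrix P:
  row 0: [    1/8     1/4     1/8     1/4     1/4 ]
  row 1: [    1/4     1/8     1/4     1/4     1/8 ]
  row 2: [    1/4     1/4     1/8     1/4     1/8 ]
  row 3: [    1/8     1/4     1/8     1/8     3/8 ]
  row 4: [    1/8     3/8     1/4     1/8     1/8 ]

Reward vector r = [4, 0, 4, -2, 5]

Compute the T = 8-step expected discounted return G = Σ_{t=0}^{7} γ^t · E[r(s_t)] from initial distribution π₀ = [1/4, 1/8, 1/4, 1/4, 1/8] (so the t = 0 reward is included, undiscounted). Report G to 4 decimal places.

t=0: π = [0.2500, 0.1250, 0.2500, 0.2500, 0.1250], E[r] = 2.1250, γ^t·E[r] = 2.125000, running G = 2.125000
t=1: π = [0.1719, 0.2500, 0.1563, 0.2031, 0.2188], E[r] = 2.0000, γ^t·E[r] = 1.600000, running G = 3.725000
t=2: π = [0.1758, 0.2461, 0.1836, 0.1973, 0.1973], E[r] = 2.0293, γ^t·E[r] = 1.298750, running G = 5.023750
t=3: π = [0.1787, 0.2439, 0.1804, 0.2007, 0.1963], E[r] = 2.0166, γ^t·E[r] = 1.032500, running G = 6.056250
t=4: π = [0.1780, 0.2440, 0.1800, 0.2004, 0.1975], E[r] = 2.0190, γ^t·E[r] = 0.827000, running G = 6.883250
t=5: π = [0.1780, 0.2442, 0.1802, 0.2003, 0.1973], E[r] = 2.0190, γ^t·E[r] = 0.661598, running G = 7.544848
t=6: π = [0.1780, 0.2441, 0.1802, 0.2003, 0.1973], E[r] = 2.0189, γ^t·E[r] = 0.529254, running G = 8.074102
t=7: π = [0.1780, 0.2441, 0.1802, 0.2003, 0.1973], E[r] = 2.0190, γ^t·E[r] = 0.423406, running G = 8.497507

G = 8.4975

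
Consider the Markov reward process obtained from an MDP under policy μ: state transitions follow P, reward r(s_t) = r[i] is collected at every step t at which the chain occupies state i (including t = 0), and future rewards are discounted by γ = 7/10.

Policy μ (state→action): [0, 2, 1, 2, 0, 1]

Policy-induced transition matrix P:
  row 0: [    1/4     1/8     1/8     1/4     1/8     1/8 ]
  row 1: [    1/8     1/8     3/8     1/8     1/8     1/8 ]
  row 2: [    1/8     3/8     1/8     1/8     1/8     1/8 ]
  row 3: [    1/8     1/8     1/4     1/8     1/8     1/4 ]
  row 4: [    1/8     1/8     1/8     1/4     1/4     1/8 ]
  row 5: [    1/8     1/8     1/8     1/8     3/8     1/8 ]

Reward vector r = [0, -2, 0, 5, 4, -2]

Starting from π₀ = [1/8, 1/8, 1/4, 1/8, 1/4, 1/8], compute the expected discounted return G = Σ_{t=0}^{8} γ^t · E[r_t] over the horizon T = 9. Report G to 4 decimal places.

t=0: π = [0.1250, 0.1250, 0.2500, 0.1250, 0.2500, 0.1250], E[r] = 1.1250, γ^t·E[r] = 1.125000, running G = 1.125000
t=1: π = [0.1406, 0.1875, 0.1719, 0.1719, 0.1875, 0.1406], E[r] = 0.9531, γ^t·E[r] = 0.667188, running G = 1.792188
t=2: π = [0.1426, 0.1680, 0.1934, 0.1660, 0.1836, 0.1465], E[r] = 0.9355, γ^t·E[r] = 0.458418, running G = 2.250605
t=3: π = [0.1428, 0.1733, 0.1877, 0.1658, 0.1846, 0.1458], E[r] = 0.9290, γ^t·E[r] = 0.318632, running G = 2.569237
t=4: π = [0.1429, 0.1719, 0.1891, 0.1659, 0.1845, 0.1457], E[r] = 0.9323, γ^t·E[r] = 0.223855, running G = 2.793093
t=5: π = [0.1429, 0.1723, 0.1887, 0.1659, 0.1845, 0.1457], E[r] = 0.9316, γ^t·E[r] = 0.156569, running G = 2.949661
t=6: π = [0.1429, 0.1722, 0.1888, 0.1659, 0.1845, 0.1457], E[r] = 0.9317, γ^t·E[r] = 0.109618, running G = 3.059279
t=7: π = [0.1429, 0.1722, 0.1888, 0.1659, 0.1845, 0.1457], E[r] = 0.9317, γ^t·E[r] = 0.076730, running G = 3.136009
t=8: π = [0.1429, 0.1722, 0.1888, 0.1659, 0.1845, 0.1457], E[r] = 0.9317, γ^t·E[r] = 0.053711, running G = 3.189720

G = 3.1897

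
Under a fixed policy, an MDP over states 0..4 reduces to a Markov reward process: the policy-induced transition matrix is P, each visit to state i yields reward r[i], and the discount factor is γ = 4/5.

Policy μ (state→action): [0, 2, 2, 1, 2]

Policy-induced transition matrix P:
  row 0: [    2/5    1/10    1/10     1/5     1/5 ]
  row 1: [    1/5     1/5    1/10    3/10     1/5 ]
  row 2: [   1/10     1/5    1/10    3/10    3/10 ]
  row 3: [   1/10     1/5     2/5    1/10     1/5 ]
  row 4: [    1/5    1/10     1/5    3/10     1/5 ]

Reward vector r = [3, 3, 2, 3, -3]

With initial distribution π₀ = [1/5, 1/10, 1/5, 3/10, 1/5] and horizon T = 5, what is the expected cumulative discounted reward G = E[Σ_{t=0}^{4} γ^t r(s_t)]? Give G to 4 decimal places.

t=0: π = [0.2000, 0.1000, 0.2000, 0.3000, 0.2000], E[r] = 1.6000, γ^t·E[r] = 1.600000, running G = 1.600000
t=1: π = [0.1900, 0.1600, 0.2100, 0.2200, 0.2200], E[r] = 1.4700, γ^t·E[r] = 1.176000, running G = 2.776000
t=2: π = [0.1950, 0.1590, 0.1880, 0.2370, 0.2210], E[r] = 1.4860, γ^t·E[r] = 0.951040, running G = 3.727040
t=3: π = [0.1965, 0.1584, 0.1932, 0.2331, 0.2188], E[r] = 1.4940, γ^t·E[r] = 0.764928, running G = 4.491968
t=4: π = [0.1967, 0.1585, 0.1918, 0.2337, 0.2193], E[r] = 1.4923, γ^t·E[r] = 0.611234, running G = 5.103202

G = 5.1032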